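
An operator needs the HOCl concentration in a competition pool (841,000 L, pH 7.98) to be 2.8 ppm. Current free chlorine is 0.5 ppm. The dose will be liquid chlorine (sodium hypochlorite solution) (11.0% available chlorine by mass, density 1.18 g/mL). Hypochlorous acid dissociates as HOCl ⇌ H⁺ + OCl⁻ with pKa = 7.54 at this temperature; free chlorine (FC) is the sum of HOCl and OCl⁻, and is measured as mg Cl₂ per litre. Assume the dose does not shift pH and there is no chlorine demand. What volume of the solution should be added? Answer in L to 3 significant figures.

64.9 L

[OCl⁻]/[HOCl] = 10^(pH − pKa) = 10^(7.98 − 7.54) = 2.754; fraction as HOCl = 1/(1 + 2.754) = 0.2664.
Free chlorine required for 2.8 ppm HOCl: 2.8 / 0.2664 = 10.51 ppm.
FC to add: 10.51 − 0.5 = 10.01 mg/L as Cl₂.
Cl₂ equivalent: 10.01 mg/L × 841,000 L = 8420 g.
Product at 11.0% available Cl: 8420 / 0.11 = 76,550 g.
Volume: 76,550 g ÷ 1.18 g/mL = 64,870 mL.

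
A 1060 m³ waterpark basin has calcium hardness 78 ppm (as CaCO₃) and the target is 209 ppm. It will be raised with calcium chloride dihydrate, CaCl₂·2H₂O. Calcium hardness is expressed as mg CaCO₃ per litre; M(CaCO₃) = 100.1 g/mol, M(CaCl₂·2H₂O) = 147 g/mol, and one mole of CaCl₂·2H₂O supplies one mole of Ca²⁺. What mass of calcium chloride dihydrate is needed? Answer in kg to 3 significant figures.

204 kg

Volume: 1060 m³ = 1,060,000 L.
Hardness to add: (209 − 78) = 131 mg/L as CaCO₃ × 1,060,000 L = 138,900 g as CaCO₃.
Moles of Ca²⁺ (1 mol Ca²⁺ ≡ 1 mol CaCO₃): 138,900 / 100.1 g/mol = 1387 mol.
Mass of CaCl₂·2H₂O: 1387 × 147 = 203,900 g.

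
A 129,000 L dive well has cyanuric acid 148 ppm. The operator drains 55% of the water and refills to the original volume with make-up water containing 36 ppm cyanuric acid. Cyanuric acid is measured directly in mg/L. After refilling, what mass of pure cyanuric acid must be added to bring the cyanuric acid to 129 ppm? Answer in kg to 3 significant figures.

After draining 55% and refilling: 148 × 0.45 + 36 × 0.55 = 86.4 ppm.
Deficit to target: 129 − 86.4 = 42.6 mg/L.
Mass: 42.6 mg/L × 129,000 L = 5495 g cyanuric acid.

5.50 kg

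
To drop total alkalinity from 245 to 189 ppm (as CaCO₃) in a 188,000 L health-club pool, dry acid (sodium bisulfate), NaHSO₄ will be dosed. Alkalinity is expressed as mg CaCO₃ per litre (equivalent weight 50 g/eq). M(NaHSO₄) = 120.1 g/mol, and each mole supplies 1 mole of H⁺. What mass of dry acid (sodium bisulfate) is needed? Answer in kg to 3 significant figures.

25.3 kg

Alkalinity to neutralize: (245 − 189) = 56 mg/L as CaCO₃ × 188,000 L = 10,530 g as CaCO₃.
Equivalents of H⁺ required: 10,530 ÷ 50 g/eq = 210.6 eq = 210.6 mol NaHSO₄.
Mass of NaHSO₄: 210.6 × 120.1 = 25,290 g.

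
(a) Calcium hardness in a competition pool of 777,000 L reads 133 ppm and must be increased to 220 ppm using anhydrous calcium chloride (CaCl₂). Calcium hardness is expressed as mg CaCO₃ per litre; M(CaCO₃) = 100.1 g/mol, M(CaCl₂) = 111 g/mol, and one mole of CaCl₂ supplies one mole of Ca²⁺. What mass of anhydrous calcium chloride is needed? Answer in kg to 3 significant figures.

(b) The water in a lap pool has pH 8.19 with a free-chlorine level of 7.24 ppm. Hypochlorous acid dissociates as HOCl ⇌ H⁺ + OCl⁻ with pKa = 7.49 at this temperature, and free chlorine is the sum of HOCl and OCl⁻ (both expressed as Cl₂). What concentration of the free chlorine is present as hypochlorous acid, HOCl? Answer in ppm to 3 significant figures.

(a) 75.0 kg; (b) 1.20 ppm

(a) Hardness to add: (220 − 133) = 87 mg/L as CaCO₃ × 777,000 L = 67,600 g as CaCO₃.
(a) Moles of Ca²⁺ (1 mol Ca²⁺ ≡ 1 mol CaCO₃): 67,600 / 100.1 g/mol = 675.3 mol.
(a) Mass of CaCl₂: 675.3 × 111 = 74,960 g.

(b) [OCl⁻]/[HOCl] = 10^(pH − pKa) = 10^(8.19 − 7.49) = 10^0.70 = 5.012.
(b) Fraction as HOCl = 1 / (1 + 5.012) = 0.1663.
(b) HOCl = 0.1663 × 7.24 ppm = 1.204 ppm.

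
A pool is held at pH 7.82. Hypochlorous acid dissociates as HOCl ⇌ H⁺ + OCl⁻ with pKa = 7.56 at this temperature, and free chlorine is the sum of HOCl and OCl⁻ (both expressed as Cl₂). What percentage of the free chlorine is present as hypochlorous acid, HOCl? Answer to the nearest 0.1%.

35.5%

[OCl⁻]/[HOCl] = 10^(pH − pKa) = 10^(7.82 − 7.56) = 10^0.26 = 1.82.
Fraction as HOCl = 1 / (1 + 1.82) = 0.3546.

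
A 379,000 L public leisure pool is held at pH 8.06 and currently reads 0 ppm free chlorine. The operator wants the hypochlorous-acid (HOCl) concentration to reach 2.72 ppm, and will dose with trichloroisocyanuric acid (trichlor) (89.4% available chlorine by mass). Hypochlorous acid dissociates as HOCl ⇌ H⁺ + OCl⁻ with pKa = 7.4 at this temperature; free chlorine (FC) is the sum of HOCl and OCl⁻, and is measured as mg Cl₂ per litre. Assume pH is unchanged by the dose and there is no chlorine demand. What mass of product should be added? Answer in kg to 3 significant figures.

6.42 kg

[OCl⁻]/[HOCl] = 10^(pH − pKa) = 10^(8.06 − 7.4) = 4.571; fraction as HOCl = 1/(1 + 4.571) = 0.1795.
Free chlorine required for 2.72 ppm HOCl: 2.72 / 0.1795 = 15.15 ppm.
FC to add: 15.15 − 0 = 15.15 mg/L as Cl₂.
Cl₂ equivalent: 15.15 mg/L × 379,000 L = 5743 g.
Product at 89.4% available Cl: 5743 / 0.894 = 6424 g.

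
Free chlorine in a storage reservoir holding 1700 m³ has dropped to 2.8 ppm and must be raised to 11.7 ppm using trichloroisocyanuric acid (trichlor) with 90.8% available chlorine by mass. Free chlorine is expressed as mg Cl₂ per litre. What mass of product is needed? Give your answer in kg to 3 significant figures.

Volume: 1700 m³ = 1,700,000 L.
Chlorine deficit: 11.7 − 2.8 = 8.9 ppm = 8.9 mg/L as Cl₂.
Cl₂ equivalent needed: 8.9 mg/L × 1,700,000 L = 15,130,000 mg = 15,130 g.
Product at 90.8% available chlorine: 15,130 / 0.908 = 16,660 g.

16.7 kg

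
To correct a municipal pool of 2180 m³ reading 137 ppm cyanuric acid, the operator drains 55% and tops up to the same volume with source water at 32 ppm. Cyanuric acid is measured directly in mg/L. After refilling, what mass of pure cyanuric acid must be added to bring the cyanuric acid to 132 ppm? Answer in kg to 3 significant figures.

Volume: 2180 m³ = 2,180,000 L.
After draining 55% and refilling: 137 × 0.45 + 32 × 0.55 = 79.25 ppm.
Deficit to target: 132 − 79.25 = 52.75 mg/L.
Mass: 52.75 mg/L × 2,180,000 L = 115,000 g cyanuric acid.

115 kg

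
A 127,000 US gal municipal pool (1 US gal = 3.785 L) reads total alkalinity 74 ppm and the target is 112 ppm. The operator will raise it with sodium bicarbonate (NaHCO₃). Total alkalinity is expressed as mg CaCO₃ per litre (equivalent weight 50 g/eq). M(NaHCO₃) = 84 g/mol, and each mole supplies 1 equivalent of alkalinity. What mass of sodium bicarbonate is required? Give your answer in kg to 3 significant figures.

Volume: 127,000 US gal × 3.785 L/gal = 480,695 L.
Alkalinity to add: (112 − 74) = 38 mg/L as CaCO₃ × 480,695 L = 18,270 g as CaCO₃.
Equivalents: 18,270 g ÷ 50 g/eq = 365.3 eq.
NaHCO₃ supplies 1 eq per mole → 365.3 mol.
Mass: 365.3 mol × 84 g/mol = 30,690 g.

30.7 kg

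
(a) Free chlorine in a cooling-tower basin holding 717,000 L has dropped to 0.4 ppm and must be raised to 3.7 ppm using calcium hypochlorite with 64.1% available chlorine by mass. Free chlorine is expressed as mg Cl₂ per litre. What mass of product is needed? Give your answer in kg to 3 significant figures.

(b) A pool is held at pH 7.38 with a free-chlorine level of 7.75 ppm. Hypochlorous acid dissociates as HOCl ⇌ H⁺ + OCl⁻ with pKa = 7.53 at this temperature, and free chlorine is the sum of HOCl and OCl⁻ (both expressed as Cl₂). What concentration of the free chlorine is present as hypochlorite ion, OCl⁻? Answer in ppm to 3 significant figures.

(a) Chlorine deficit: 3.7 − 0.4 = 3.3 ppm = 3.3 mg/L as Cl₂.
(a) Cl₂ equivalent needed: 3.3 mg/L × 717,000 L = 2,366,000 mg = 2366 g.
(a) Product at 64.1% available chlorine: 2366 / 0.641 = 3691 g.

(b) [OCl⁻]/[HOCl] = 10^(pH − pKa) = 10^(7.38 − 7.53) = 10^-0.15 = 0.7079.
(b) Fraction as HOCl = 1 / (1 + 0.7079) = 0.5855.
(b) OCl⁻ = (1 − 0.5855) × 7.75 ppm = 3.212 ppm.

(a) 3.69 kg; (b) 3.21 ppm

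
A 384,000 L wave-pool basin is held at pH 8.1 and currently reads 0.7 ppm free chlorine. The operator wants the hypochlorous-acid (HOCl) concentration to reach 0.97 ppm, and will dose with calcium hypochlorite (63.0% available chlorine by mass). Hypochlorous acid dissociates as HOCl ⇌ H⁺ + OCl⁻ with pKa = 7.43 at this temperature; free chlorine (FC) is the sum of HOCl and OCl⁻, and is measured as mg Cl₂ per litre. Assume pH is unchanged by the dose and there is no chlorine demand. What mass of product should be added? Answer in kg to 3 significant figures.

2.93 kg

[OCl⁻]/[HOCl] = 10^(pH − pKa) = 10^(8.1 − 7.43) = 4.677; fraction as HOCl = 1/(1 + 4.677) = 0.1761.
Free chlorine required for 0.97 ppm HOCl: 0.97 / 0.1761 = 5.507 ppm.
FC to add: 5.507 − 0.7 = 4.807 mg/L as Cl₂.
Cl₂ equivalent: 4.807 mg/L × 384,000 L = 1846 g.
Product at 63.0% available Cl: 1846 / 0.63 = 2930 g.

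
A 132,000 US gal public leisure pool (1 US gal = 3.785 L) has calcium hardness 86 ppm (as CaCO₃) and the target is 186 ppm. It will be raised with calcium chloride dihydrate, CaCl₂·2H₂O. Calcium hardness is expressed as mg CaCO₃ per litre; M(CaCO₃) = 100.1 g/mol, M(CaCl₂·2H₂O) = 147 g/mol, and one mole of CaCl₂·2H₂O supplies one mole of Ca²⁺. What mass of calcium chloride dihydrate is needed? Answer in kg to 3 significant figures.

73.4 kg

Volume: 132,000 US gal × 3.785 L/gal = 499,620 L.
Hardness to add: (186 − 86) = 100 mg/L as CaCO₃ × 499,620 L = 49,960 g as CaCO₃.
Moles of Ca²⁺ (1 mol Ca²⁺ ≡ 1 mol CaCO₃): 49,960 / 100.1 g/mol = 499.1 mol.
Mass of CaCl₂·2H₂O: 499.1 × 147 = 73,370 g.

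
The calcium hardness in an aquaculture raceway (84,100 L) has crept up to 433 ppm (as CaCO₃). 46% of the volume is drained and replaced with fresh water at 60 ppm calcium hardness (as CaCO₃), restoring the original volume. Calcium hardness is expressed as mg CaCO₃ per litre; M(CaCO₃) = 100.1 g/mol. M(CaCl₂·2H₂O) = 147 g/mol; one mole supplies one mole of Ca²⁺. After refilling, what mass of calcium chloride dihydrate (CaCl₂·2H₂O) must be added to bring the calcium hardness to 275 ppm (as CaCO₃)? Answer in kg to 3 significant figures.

1.68 kg

After draining 46% and refilling: 433 × 0.54 + 60 × 0.46 = 261.42 ppm.
Deficit to target: 275 − 261.42 = 13.58 mg/L.
As CaCO₃: 13.58 mg/L × 84,100 L = 1142 g; ÷ 100.1 = 11.41 mol Ca²⁺.
Mass: 11.41 × 147 = 1677 g.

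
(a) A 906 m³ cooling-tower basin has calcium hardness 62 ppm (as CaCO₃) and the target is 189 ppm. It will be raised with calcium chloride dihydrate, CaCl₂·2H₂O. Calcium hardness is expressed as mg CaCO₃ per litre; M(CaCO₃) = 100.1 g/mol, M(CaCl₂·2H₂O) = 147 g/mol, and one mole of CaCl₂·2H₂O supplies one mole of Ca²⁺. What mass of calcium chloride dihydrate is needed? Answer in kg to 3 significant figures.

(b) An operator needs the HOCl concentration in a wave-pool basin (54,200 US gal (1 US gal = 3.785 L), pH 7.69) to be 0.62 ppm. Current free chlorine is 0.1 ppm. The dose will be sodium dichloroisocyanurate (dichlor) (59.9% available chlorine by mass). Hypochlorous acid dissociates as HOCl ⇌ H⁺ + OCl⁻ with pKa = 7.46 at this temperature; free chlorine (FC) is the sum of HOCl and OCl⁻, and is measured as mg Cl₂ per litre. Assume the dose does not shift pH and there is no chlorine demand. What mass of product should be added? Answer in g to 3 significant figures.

(a) 169 kg; (b) 539 g

(a) Volume: 906 m³ = 906,000 L.
(a) Hardness to add: (189 − 62) = 127 mg/L as CaCO₃ × 906,000 L = 115,100 g as CaCO₃.
(a) Moles of Ca²⁺ (1 mol Ca²⁺ ≡ 1 mol CaCO₃): 115,100 / 100.1 g/mol = 1149 mol.
(a) Mass of CaCl₂·2H₂O: 1149 × 147 = 169,000 g.

(b) Volume: 54,200 US gal × 3.785 L/gal = 205,147 L.
(b) [OCl⁻]/[HOCl] = 10^(pH − pKa) = 10^(7.69 − 7.46) = 1.698; fraction as HOCl = 1/(1 + 1.698) = 0.3706.
(b) Free chlorine required for 0.62 ppm HOCl: 0.62 / 0.3706 = 1.673 ppm.
(b) FC to add: 1.673 − 0.1 = 1.573 mg/L as Cl₂.
(b) Cl₂ equivalent: 1.573 mg/L × 205,147 L = 322.7 g.
(b) Product at 59.9% available Cl: 322.7 / 0.599 = 538.7 g.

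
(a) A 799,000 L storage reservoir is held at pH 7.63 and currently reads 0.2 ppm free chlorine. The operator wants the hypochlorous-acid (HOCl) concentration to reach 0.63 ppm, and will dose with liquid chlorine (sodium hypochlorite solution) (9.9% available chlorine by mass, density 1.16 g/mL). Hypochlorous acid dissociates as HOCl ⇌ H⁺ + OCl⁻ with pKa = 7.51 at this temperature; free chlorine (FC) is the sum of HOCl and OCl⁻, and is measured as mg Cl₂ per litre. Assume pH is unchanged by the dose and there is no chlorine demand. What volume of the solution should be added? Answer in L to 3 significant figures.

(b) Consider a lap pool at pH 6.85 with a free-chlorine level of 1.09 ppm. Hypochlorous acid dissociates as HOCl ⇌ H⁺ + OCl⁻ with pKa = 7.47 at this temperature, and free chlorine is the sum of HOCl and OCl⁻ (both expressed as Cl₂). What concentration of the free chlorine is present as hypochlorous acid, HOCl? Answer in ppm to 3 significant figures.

(a) 8.77 L; (b) 0.879 ppm

(a) [OCl⁻]/[HOCl] = 10^(pH − pKa) = 10^(7.63 − 7.51) = 1.318; fraction as HOCl = 1/(1 + 1.318) = 0.4314.
(a) Free chlorine required for 0.63 ppm HOCl: 0.63 / 0.4314 = 1.461 ppm.
(a) FC to add: 1.461 − 0.2 = 1.261 mg/L as Cl₂.
(a) Cl₂ equivalent: 1.261 mg/L × 799,000 L = 1007 g.
(a) Product at 9.9% available Cl: 1007 / 0.099 = 10,170 g.
(a) Volume: 10,170 g ÷ 1.16 g/mL = 8770 mL.

(b) [OCl⁻]/[HOCl] = 10^(pH − pKa) = 10^(6.85 − 7.47) = 10^-0.62 = 0.2399.
(b) Fraction as HOCl = 1 / (1 + 0.2399) = 0.8065.
(b) HOCl = 0.8065 × 1.09 ppm = 0.8791 ppm.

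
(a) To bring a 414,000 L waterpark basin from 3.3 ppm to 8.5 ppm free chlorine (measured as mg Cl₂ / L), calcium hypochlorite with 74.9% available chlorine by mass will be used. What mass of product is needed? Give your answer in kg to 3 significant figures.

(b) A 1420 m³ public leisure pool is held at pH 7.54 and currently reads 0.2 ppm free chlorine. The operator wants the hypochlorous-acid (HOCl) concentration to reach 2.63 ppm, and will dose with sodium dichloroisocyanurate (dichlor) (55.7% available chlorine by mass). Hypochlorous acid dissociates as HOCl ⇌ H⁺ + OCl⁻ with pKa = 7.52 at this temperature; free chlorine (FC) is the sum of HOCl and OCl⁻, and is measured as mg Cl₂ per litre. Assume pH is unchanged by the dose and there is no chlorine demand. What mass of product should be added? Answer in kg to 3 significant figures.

(a) Chlorine deficit: 8.5 − 3.3 = 5.2 ppm = 5.2 mg/L as Cl₂.
(a) Cl₂ equivalent needed: 5.2 mg/L × 414,000 L = 2,153,000 mg = 2153 g.
(a) Product at 74.9% available chlorine: 2153 / 0.749 = 2874 g.

(b) Volume: 1420 m³ = 1,420,000 L.
(b) [OCl⁻]/[HOCl] = 10^(pH − pKa) = 10^(7.54 − 7.52) = 1.047; fraction as HOCl = 1/(1 + 1.047) = 0.4885.
(b) Free chlorine required for 2.63 ppm HOCl: 2.63 / 0.4885 = 5.384 ppm.
(b) FC to add: 5.384 − 0.2 = 5.184 mg/L as Cl₂.
(b) Cl₂ equivalent: 5.184 mg/L × 1,420,000 L = 7361 g.
(b) Product at 55.7% available Cl: 7361 / 0.557 = 13,220 g.

(a) 2.87 kg; (b) 13.2 kg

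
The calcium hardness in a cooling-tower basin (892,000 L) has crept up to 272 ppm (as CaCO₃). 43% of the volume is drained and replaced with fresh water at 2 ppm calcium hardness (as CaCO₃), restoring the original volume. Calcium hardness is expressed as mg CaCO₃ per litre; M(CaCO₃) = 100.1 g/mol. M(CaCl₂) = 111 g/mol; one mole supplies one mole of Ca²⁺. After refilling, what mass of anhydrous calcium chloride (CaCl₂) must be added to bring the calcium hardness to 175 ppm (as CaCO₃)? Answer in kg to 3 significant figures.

After draining 43% and refilling: 272 × 0.57 + 2 × 0.43 = 155.9 ppm.
Deficit to target: 175 − 155.9 = 19.1 mg/L.
As CaCO₃: 19.1 mg/L × 892,000 L = 17,040 g; ÷ 100.1 = 170.2 mol Ca²⁺.
Mass: 170.2 × 111 = 18,890 g.

18.9 kg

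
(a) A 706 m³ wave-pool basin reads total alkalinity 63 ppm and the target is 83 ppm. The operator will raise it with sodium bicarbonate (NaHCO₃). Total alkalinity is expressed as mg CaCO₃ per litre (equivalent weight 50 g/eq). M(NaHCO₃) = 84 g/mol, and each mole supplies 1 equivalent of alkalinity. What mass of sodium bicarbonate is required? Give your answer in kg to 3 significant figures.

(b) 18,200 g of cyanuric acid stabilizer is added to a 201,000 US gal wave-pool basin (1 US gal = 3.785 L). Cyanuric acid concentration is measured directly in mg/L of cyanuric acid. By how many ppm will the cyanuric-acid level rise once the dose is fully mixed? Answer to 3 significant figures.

(a) 23.7 kg; (b) 23.9 ppm

(a) Volume: 706 m³ = 706,000 L.
(a) Alkalinity to add: (83 − 63) = 20 mg/L as CaCO₃ × 706,000 L = 14,120 g as CaCO₃.
(a) Equivalents: 14,120 g ÷ 50 g/eq = 282.4 eq.
(a) NaHCO₃ supplies 1 eq per mole → 282.4 mol.
(a) Mass: 282.4 mol × 84 g/mol = 23,720 g.

(b) Volume: 201,000 US gal × 3.785 L/gal = 760,785 L.
(b) Rise: 18,200 g / 760,785 L × 1000 = 23.92 mg/L.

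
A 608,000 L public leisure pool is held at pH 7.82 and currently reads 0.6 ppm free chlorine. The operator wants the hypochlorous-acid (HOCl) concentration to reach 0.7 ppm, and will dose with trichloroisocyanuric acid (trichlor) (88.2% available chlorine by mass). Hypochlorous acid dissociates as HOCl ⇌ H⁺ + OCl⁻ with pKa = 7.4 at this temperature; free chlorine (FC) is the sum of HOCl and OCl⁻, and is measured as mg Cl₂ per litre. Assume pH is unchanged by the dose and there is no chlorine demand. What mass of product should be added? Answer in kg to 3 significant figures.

1.34 kg

[OCl⁻]/[HOCl] = 10^(pH − pKa) = 10^(7.82 − 7.4) = 2.63; fraction as HOCl = 1/(1 + 2.63) = 0.2755.
Free chlorine required for 0.7 ppm HOCl: 0.7 / 0.2755 = 2.541 ppm.
FC to add: 2.541 − 0.6 = 1.941 mg/L as Cl₂.
Cl₂ equivalent: 1.941 mg/L × 608,000 L = 1180 g.
Product at 88.2% available Cl: 1180 / 0.882 = 1338 g.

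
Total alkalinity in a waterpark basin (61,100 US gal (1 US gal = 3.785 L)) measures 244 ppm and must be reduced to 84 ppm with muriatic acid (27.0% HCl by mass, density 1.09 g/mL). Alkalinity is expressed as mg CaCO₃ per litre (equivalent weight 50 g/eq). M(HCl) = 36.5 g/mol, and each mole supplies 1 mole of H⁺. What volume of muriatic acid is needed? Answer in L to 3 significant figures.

91.8 L

Volume: 61,100 US gal × 3.785 L/gal = 231,264 L.
Alkalinity to neutralize: (244 − 84) = 160 mg/L as CaCO₃ × 231,264 L = 37,000 g as CaCO₃.
Equivalents of H⁺ required: 37,000 ÷ 50 g/eq = 740 eq = 740 mol HCl.
Mass of HCl: 740 × 36.5 = 27,010 g.
Mass of 27.0% solution: 27,010 / 0.27 = 100,000 g.
Volume: 100,000 g ÷ 1.09 g/mL = 91,780 mL.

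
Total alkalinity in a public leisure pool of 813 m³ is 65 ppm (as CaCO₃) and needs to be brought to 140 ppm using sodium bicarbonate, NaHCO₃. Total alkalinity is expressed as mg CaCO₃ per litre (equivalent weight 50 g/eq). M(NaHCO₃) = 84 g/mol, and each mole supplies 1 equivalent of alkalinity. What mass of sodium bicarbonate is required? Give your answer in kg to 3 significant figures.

Volume: 813 m³ = 813,000 L.
Alkalinity to add: (140 − 65) = 75 mg/L as CaCO₃ × 813,000 L = 60,980 g as CaCO₃.
Equivalents: 60,980 g ÷ 50 g/eq = 1220 eq.
NaHCO₃ supplies 1 eq per mole → 1220 mol.
Mass: 1220 mol × 84 g/mol = 102,400 g.

102 kg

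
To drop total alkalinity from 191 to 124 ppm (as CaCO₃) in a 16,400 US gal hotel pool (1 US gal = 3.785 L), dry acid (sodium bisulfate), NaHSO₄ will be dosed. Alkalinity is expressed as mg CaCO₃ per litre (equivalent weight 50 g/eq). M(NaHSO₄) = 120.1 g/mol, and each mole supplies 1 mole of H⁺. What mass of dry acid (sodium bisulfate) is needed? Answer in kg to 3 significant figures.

Volume: 16,400 US gal × 3.785 L/gal = 62,074 L.
Alkalinity to neutralize: (191 − 124) = 67 mg/L as CaCO₃ × 62,074 L = 4159 g as CaCO₃.
Equivalents of H⁺ required: 4159 ÷ 50 g/eq = 83.18 eq = 83.18 mol NaHSO₄.
Mass of NaHSO₄: 83.18 × 120.1 = 9990 g.

9.99 kg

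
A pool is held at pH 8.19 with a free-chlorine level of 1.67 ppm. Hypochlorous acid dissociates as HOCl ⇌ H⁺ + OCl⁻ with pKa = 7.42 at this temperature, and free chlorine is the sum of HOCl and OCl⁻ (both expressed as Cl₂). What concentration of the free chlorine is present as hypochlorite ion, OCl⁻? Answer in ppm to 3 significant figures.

[OCl⁻]/[HOCl] = 10^(pH − pKa) = 10^(8.19 − 7.42) = 10^0.77 = 5.888.
Fraction as HOCl = 1 / (1 + 5.888) = 0.1452.
OCl⁻ = (1 − 0.1452) × 1.67 ppm = 1.428 ppm.

1.43 ppm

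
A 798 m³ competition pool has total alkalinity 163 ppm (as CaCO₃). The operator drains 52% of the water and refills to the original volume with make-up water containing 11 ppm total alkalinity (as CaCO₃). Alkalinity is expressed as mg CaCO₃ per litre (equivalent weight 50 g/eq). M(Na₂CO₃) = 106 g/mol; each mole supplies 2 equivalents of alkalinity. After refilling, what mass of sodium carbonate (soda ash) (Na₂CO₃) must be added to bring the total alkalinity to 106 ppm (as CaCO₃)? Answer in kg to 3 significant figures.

18.6 kg

Volume: 798 m³ = 798,000 L.
After draining 52% and refilling: 163 × 0.48 + 11 × 0.52 = 83.96 ppm.
Deficit to target: 106 − 83.96 = 22.04 mg/L.
As CaCO₃: 22.04 mg/L × 798,000 L = 17,590 g; ÷ 50 g/eq ÷ 2 = 175.9 mol Na₂CO₃.
Mass: 175.9 × 106 = 18,640 g.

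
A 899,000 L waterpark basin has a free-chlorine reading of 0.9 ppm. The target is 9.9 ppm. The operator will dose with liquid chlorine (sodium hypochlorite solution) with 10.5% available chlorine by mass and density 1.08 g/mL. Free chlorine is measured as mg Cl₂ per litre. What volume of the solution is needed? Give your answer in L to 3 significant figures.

Chlorine deficit: 9.9 − 0.9 = 9 ppm = 9 mg/L as Cl₂.
Cl₂ equivalent needed: 9 mg/L × 899,000 L = 8,091,000 mg = 8091 g.
Product at 10.5% available chlorine: 8091 / 0.105 = 77,060 g.
Volume at density 1.08 g/mL: 77,060 g ÷ 1.08 g/mL = 71,350 mL.

71.3 L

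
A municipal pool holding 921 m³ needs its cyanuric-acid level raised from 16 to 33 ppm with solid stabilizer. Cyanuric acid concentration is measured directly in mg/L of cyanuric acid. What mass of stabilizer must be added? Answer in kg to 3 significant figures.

Volume: 921 m³ = 921,000 L.
CYA to add: (33 − 16) = 17 mg/L × 921,000 L = 15,660 g cyanuric acid.

15.7 kg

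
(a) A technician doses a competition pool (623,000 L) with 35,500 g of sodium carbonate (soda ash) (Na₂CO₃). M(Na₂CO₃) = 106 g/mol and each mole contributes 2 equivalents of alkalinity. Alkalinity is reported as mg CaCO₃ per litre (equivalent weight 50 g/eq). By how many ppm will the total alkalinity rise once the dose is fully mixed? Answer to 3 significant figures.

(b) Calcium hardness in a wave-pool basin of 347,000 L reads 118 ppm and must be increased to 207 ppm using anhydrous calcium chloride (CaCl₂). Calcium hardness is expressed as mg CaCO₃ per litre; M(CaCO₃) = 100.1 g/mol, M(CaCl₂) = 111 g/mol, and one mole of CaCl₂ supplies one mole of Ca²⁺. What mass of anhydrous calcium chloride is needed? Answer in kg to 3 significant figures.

(a) 53.8 ppm; (b) 34.2 kg

(a) Moles of Na₂CO₃: 35,500 g ÷ 106 g/mol = 334.9 mol → 669.8 eq of alkalinity.
(a) As CaCO₃: 669.8 eq × 50 g/eq = 33,490 g.
(a) Rise: 33,490 g / 623,000 L × 1000 = 53.76 mg/L.

(b) Hardness to add: (207 − 118) = 89 mg/L as CaCO₃ × 347,000 L = 30,880 g as CaCO₃.
(b) Moles of Ca²⁺ (1 mol Ca²⁺ ≡ 1 mol CaCO₃): 30,880 / 100.1 g/mol = 308.5 mol.
(b) Mass of CaCl₂: 308.5 × 111 = 34,250 g.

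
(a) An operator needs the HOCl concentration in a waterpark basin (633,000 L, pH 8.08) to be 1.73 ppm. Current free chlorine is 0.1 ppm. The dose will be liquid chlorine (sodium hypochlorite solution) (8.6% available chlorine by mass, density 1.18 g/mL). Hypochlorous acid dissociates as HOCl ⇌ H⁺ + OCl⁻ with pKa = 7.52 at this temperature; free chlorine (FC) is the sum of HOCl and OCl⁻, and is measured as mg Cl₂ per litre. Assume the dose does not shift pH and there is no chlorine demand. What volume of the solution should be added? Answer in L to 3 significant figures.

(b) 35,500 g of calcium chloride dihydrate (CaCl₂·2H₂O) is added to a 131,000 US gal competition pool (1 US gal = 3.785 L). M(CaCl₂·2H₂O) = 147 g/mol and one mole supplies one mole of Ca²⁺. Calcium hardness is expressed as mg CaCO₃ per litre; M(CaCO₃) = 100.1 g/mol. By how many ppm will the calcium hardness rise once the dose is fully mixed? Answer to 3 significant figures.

(a) [OCl⁻]/[HOCl] = 10^(pH − pKa) = 10^(8.08 − 7.52) = 3.631; fraction as HOCl = 1/(1 + 3.631) = 0.2159.
(a) Free chlorine required for 1.73 ppm HOCl: 1.73 / 0.2159 = 8.011 ppm.
(a) FC to add: 8.011 − 0.1 = 7.911 mg/L as Cl₂.
(a) Cl₂ equivalent: 7.911 mg/L × 633,000 L = 5008 g.
(a) Product at 8.6% available Cl: 5008 / 0.086 = 58,230 g.
(a) Volume: 58,230 g ÷ 1.18 g/mL = 49,350 mL.

(b) Volume: 131,000 US gal × 3.785 L/gal = 495,835 L.
(b) Moles of Ca²⁺: 35,500 g ÷ 147 g/mol = 241.5 mol.
(b) As CaCO₃: 241.5 mol × 100.1 g/mol = 24,170 g.
(b) Rise: 24,170 g / 495,835 L × 1000 = 48.75 mg/L.

(a) 49.3 L; (b) 48.8 ppm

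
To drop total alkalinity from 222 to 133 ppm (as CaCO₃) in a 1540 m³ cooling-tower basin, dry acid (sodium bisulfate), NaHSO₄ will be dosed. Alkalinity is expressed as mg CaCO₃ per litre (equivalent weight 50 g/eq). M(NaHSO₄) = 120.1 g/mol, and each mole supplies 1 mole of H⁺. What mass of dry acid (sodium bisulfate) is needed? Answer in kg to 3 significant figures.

329 kg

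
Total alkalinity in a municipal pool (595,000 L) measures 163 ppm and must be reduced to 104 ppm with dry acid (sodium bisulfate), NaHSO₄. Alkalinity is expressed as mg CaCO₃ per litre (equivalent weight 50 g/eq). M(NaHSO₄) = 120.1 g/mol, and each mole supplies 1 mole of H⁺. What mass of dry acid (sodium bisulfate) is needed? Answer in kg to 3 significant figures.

Alkalinity to neutralize: (163 − 104) = 59 mg/L as CaCO₃ × 595,000 L = 35,100 g as CaCO₃.
Equivalents of H⁺ required: 35,100 ÷ 50 g/eq = 702.1 eq = 702.1 mol NaHSO₄.
Mass of NaHSO₄: 702.1 × 120.1 = 84,320 g.

84.3 kg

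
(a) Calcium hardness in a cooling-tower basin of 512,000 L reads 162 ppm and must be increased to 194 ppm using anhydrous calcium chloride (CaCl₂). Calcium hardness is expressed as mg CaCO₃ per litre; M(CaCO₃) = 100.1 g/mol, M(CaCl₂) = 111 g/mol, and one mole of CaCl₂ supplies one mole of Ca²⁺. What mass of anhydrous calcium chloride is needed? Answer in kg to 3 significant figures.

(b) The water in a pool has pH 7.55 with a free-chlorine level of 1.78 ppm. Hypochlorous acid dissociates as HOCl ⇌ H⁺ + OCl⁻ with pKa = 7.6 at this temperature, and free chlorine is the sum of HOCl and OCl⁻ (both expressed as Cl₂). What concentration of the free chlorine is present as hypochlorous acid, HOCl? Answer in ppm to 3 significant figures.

(a) 18.2 kg; (b) 0.941 ppm

(a) Hardness to add: (194 − 162) = 32 mg/L as CaCO₃ × 512,000 L = 16,380 g as CaCO₃.
(a) Moles of Ca²⁺ (1 mol Ca²⁺ ≡ 1 mol CaCO₃): 16,380 / 100.1 g/mol = 163.7 mol.
(a) Mass of CaCl₂: 163.7 × 111 = 18,170 g.

(b) [OCl⁻]/[HOCl] = 10^(pH − pKa) = 10^(7.55 − 7.6) = 10^-0.05 = 0.8913.
(b) Fraction as HOCl = 1 / (1 + 0.8913) = 0.5288.
(b) HOCl = 0.5288 × 1.78 ppm = 0.9412 ppm.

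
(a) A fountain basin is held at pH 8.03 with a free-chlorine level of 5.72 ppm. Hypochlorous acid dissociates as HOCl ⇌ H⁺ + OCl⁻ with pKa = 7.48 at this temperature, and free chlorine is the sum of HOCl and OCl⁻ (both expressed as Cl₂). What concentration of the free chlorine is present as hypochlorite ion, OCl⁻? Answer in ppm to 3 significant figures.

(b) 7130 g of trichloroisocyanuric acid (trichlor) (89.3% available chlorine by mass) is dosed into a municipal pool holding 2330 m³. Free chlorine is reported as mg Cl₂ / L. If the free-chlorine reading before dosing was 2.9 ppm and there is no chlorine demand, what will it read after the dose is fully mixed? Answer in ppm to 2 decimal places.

(a) 4.46 ppm; (b) 5.63 ppm

(a) [OCl⁻]/[HOCl] = 10^(pH − pKa) = 10^(8.03 − 7.48) = 10^0.55 = 3.548.
(a) Fraction as HOCl = 1 / (1 + 3.548) = 0.2199.
(a) OCl⁻ = (1 − 0.2199) × 5.72 ppm = 4.462 ppm.

(b) Volume: 2330 m³ = 2,330,000 L.
(b) Available chlorine delivered: 7130 g × 0.893 = 6367 g as Cl₂.
(b) Concentration rise: 6367 g / 2,330,000 L = 2.733 mg/L = 2.73 ppm.
(b) Final FC: 2.9 + 2.73 = 5.63 ppm.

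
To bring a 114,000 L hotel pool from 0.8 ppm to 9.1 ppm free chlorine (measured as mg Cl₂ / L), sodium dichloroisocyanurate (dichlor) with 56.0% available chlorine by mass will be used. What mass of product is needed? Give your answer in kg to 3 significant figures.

1.69 kg

Chlorine deficit: 9.1 − 0.8 = 8.3 ppm = 8.3 mg/L as Cl₂.
Cl₂ equivalent needed: 8.3 mg/L × 114,000 L = 946,200 mg = 946.2 g.
Product at 56.0% available chlorine: 946.2 / 0.56 = 1690 g.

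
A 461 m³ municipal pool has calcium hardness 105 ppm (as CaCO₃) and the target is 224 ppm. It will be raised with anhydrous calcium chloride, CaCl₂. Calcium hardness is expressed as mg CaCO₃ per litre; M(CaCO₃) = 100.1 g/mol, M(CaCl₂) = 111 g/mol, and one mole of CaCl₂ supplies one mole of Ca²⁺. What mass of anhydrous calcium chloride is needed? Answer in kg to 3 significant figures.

60.8 kg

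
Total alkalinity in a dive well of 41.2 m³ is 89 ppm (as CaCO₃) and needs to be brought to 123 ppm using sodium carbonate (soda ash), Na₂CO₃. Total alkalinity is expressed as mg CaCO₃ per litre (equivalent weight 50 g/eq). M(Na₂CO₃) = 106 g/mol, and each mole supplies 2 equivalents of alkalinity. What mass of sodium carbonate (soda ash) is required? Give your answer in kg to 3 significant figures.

Volume: 41.2 m³ = 41,200 L.
Alkalinity to add: (123 − 89) = 34 mg/L as CaCO₃ × 41,200 L = 1401 g as CaCO₃.
Equivalents: 1401 g ÷ 50 g/eq = 28.02 eq.
Each mole of Na₂CO₃ supplies 2 eq, so 28.02 / 2 = 14.01 mol.
Mass: 14.01 mol × 106 g/mol = 1485 g.

1.48 kg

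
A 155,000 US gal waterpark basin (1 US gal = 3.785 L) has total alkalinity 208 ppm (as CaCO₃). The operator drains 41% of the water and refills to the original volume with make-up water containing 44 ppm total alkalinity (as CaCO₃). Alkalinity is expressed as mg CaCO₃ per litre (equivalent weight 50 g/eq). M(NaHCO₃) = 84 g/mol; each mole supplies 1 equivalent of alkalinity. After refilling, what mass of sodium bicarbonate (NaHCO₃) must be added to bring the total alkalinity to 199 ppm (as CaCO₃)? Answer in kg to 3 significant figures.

Volume: 155,000 US gal × 3.785 L/gal = 586,675 L.
After draining 41% and refilling: 208 × 0.59 + 44 × 0.41 = 140.76 ppm.
Deficit to target: 199 − 140.76 = 58.24 mg/L.
As CaCO₃: 58.24 mg/L × 586,675 L = 34,170 g; ÷ 50 g/eq ÷ 1 = 683.4 mol NaHCO₃.
Mass: 683.4 × 84 = 57,400 g.

57.4 kg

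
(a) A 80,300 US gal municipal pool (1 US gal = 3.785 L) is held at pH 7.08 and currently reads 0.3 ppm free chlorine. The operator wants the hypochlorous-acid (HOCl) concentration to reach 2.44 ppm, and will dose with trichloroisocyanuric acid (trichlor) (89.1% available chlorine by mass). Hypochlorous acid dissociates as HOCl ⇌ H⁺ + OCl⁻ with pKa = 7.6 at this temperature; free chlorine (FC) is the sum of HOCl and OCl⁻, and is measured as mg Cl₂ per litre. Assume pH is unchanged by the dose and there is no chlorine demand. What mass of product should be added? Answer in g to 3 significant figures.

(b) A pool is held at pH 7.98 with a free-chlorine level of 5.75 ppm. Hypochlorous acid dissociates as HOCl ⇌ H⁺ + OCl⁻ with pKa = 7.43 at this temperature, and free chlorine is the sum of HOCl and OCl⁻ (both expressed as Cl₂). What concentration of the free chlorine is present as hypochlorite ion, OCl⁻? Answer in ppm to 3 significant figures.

(a) Volume: 80,300 US gal × 3.785 L/gal = 303,936 L.
(a) [OCl⁻]/[HOCl] = 10^(pH − pKa) = 10^(7.08 − 7.6) = 0.302; fraction as HOCl = 1/(1 + 0.302) = 0.7681.
(a) Free chlorine required for 2.44 ppm HOCl: 2.44 / 0.7681 = 3.177 ppm.
(a) FC to add: 3.177 − 0.3 = 2.877 mg/L as Cl₂.
(a) Cl₂ equivalent: 2.877 mg/L × 303,936 L = 874.4 g.
(a) Product at 89.1% available Cl: 874.4 / 0.891 = 981.3 g.

(b) [OCl⁻]/[HOCl] = 10^(pH − pKa) = 10^(7.98 − 7.43) = 10^0.55 = 3.548.
(b) Fraction as HOCl = 1 / (1 + 3.548) = 0.2199.
(b) OCl⁻ = (1 − 0.2199) × 5.75 ppm = 4.486 ppm.

(a) 981 g; (b) 4.49 ppm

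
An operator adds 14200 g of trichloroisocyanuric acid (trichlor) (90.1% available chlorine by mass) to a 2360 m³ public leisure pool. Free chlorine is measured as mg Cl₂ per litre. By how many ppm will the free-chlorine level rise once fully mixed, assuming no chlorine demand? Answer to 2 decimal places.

5.42 ppm

Volume: 2360 m³ = 2,360,000 L.
Available chlorine delivered: 14,200 g × 0.901 = 12,790 g as Cl₂.
Concentration rise: 12,790 g / 2,360,000 L = 5.421 mg/L = 5.42 ppm.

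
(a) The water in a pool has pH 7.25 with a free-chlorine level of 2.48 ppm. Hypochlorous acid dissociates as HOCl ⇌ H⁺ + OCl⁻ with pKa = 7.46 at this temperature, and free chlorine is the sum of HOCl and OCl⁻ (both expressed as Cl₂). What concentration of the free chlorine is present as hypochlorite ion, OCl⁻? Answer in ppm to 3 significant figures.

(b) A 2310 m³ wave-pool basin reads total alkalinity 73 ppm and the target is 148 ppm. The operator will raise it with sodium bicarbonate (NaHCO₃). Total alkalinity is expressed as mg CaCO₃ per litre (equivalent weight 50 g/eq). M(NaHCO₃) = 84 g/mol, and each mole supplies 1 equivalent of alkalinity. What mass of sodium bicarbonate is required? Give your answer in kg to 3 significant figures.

(a) 0.946 ppm; (b) 291 kg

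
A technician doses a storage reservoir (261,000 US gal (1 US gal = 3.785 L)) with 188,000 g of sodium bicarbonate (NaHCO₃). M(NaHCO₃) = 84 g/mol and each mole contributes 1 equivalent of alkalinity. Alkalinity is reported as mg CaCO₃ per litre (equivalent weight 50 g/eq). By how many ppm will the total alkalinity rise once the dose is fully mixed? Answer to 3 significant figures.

113 ppm

Volume: 261,000 US gal × 3.785 L/gal = 987,885 L.
Moles of NaHCO₃: 188,000 g ÷ 84 g/mol = 2238 mol → 2238 eq of alkalinity.
As CaCO₃: 2238 eq × 50 g/eq = 111,900 g.
Rise: 111,900 g / 987,885 L × 1000 = 113.3 mg/L.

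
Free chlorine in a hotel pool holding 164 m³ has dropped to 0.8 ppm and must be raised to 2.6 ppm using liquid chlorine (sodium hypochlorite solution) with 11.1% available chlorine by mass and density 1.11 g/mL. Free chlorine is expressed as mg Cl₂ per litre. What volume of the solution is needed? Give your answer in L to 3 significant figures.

Volume: 164 m³ = 164,000 L.
Chlorine deficit: 2.6 − 0.8 = 1.8 ppm = 1.8 mg/L as Cl₂.
Cl₂ equivalent needed: 1.8 mg/L × 164,000 L = 295,200 mg = 295.2 g.
Product at 11.1% available chlorine: 295.2 / 0.111 = 2659 g.
Volume at density 1.11 g/mL: 2659 g ÷ 1.11 g/mL = 2396 mL.

2.40 L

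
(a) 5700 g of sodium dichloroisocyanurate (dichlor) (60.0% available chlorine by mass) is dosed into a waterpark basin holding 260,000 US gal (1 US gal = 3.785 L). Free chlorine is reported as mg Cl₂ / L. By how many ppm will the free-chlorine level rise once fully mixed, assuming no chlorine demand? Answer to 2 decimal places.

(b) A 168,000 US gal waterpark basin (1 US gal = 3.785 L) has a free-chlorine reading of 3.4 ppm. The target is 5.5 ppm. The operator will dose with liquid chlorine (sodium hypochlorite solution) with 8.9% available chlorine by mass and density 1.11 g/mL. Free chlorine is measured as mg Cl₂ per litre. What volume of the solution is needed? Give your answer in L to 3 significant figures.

(a) 3.48 ppm; (b) 13.5 L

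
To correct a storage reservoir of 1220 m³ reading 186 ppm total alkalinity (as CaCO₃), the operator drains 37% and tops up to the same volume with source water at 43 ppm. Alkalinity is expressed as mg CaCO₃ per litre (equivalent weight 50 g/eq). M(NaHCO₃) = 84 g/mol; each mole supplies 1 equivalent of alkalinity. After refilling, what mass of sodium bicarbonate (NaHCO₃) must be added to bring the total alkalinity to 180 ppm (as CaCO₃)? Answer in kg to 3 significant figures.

96.1 kg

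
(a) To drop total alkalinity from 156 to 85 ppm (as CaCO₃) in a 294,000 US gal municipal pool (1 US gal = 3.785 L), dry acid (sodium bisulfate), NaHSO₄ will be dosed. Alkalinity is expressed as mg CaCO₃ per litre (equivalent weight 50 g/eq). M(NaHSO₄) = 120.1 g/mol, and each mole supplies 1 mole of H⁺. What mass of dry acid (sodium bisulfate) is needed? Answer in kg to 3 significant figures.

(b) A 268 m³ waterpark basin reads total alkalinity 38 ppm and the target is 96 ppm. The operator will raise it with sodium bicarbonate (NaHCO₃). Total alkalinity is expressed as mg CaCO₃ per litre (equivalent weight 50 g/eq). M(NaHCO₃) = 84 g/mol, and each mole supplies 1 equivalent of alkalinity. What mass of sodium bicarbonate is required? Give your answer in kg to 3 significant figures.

(a) Volume: 294,000 US gal × 3.785 L/gal = 1,112,790 L.
(a) Alkalinity to neutralize: (156 − 85) = 71 mg/L as CaCO₃ × 1,112,790 L = 79,010 g as CaCO₃.
(a) Equivalents of H⁺ required: 79,010 ÷ 50 g/eq = 1580 eq = 1580 mol NaHSO₄.
(a) Mass of NaHSO₄: 1580 × 120.1 = 189,800 g.

(b) Volume: 268 m³ = 268,000 L.
(b) Alkalinity to add: (96 − 38) = 58 mg/L as CaCO₃ × 268,000 L = 15,540 g as CaCO₃.
(b) Equivalents: 15,540 g ÷ 50 g/eq = 310.9 eq.
(b) NaHCO₃ supplies 1 eq per mole → 310.9 mol.
(b) Mass: 310.9 mol × 84 g/mol = 26,110 g.

(a) 190 kg; (b) 26.1 kg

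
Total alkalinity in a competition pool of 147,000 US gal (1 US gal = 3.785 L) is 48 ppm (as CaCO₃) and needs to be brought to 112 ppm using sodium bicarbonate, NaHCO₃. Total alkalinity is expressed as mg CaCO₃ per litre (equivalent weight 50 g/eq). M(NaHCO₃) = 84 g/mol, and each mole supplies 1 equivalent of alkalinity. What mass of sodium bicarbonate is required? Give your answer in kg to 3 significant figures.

59.8 kg

Volume: 147,000 US gal × 3.785 L/gal = 556,395 L.
Alkalinity to add: (112 − 48) = 64 mg/L as CaCO₃ × 556,395 L = 35,610 g as CaCO₃.
Equivalents: 35,610 g ÷ 50 g/eq = 712.2 eq.
NaHCO₃ supplies 1 eq per mole → 712.2 mol.
Mass: 712.2 mol × 84 g/mol = 59,820 g.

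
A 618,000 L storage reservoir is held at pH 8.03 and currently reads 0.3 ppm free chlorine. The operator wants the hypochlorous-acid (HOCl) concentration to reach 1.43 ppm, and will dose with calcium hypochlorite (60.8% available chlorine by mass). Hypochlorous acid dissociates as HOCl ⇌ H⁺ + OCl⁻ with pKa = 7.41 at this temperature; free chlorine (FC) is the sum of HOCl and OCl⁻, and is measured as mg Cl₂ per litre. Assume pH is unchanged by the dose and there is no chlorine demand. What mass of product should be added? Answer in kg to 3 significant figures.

[OCl⁻]/[HOCl] = 10^(pH − pKa) = 10^(8.03 − 7.41) = 4.169; fraction as HOCl = 1/(1 + 4.169) = 0.1935.
Free chlorine required for 1.43 ppm HOCl: 1.43 / 0.1935 = 7.391 ppm.
FC to add: 7.391 − 0.3 = 7.091 mg/L as Cl₂.
Cl₂ equivalent: 7.091 mg/L × 618,000 L = 4382 g.
Product at 60.8% available Cl: 4382 / 0.608 = 7208 g.

7.21 kg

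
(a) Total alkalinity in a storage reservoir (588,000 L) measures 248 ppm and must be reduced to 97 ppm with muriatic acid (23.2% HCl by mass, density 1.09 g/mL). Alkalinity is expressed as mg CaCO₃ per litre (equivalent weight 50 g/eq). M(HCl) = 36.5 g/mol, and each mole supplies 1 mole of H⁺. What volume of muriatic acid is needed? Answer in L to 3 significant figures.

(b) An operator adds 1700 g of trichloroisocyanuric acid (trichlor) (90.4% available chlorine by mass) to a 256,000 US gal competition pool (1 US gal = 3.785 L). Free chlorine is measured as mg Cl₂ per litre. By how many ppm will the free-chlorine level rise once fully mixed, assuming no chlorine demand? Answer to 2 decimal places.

(a) 256 L; (b) 1.59 ppm

(a) Alkalinity to neutralize: (248 − 97) = 151 mg/L as CaCO₃ × 588,000 L = 88,790 g as CaCO₃.
(a) Equivalents of H⁺ required: 88,790 ÷ 50 g/eq = 1776 eq = 1776 mol HCl.
(a) Mass of HCl: 1776 × 36.5 = 64,820 g.
(a) Mass of 23.2% solution: 64,820 / 0.232 = 279,400 g.
(a) Volume: 279,400 g ÷ 1.09 g/mL = 256,300 mL.

(b) Volume: 256,000 US gal × 3.785 L/gal = 968,960 L.
(b) Available chlorine delivered: 1700 g × 0.904 = 1537 g as Cl₂.
(b) Concentration rise: 1537 g / 968,960 L = 1.586 mg/L = 1.59 ppm.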